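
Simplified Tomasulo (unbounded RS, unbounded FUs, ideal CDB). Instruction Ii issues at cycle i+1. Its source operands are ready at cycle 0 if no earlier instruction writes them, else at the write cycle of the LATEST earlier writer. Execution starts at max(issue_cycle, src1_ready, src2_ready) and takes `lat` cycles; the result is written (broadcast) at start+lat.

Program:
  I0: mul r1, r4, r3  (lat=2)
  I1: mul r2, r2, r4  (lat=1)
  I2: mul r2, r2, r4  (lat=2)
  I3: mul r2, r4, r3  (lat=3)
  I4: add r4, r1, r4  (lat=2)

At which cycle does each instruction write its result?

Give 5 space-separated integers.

I0 mul r1: issue@1 deps=(None,None) exec_start@1 write@3
I1 mul r2: issue@2 deps=(None,None) exec_start@2 write@3
I2 mul r2: issue@3 deps=(1,None) exec_start@3 write@5
I3 mul r2: issue@4 deps=(None,None) exec_start@4 write@7
I4 add r4: issue@5 deps=(0,None) exec_start@5 write@7

Answer: 3 3 5 7 7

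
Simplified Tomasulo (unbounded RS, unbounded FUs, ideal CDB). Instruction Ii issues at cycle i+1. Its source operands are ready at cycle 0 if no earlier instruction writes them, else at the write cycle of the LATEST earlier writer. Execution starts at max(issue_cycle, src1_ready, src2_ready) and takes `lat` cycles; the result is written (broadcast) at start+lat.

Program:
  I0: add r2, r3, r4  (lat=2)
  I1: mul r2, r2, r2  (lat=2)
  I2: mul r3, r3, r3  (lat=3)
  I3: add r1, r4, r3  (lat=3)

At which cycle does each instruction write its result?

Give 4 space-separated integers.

I0 add r2: issue@1 deps=(None,None) exec_start@1 write@3
I1 mul r2: issue@2 deps=(0,0) exec_start@3 write@5
I2 mul r3: issue@3 deps=(None,None) exec_start@3 write@6
I3 add r1: issue@4 deps=(None,2) exec_start@6 write@9

Answer: 3 5 6 9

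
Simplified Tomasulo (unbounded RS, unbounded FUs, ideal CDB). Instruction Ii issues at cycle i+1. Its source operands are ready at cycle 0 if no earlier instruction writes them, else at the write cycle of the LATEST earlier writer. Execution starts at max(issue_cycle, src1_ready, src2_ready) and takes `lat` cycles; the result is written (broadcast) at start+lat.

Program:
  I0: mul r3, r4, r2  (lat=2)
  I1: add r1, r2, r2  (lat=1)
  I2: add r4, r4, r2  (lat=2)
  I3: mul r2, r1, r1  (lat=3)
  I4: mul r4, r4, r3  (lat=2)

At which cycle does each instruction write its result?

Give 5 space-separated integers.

I0 mul r3: issue@1 deps=(None,None) exec_start@1 write@3
I1 add r1: issue@2 deps=(None,None) exec_start@2 write@3
I2 add r4: issue@3 deps=(None,None) exec_start@3 write@5
I3 mul r2: issue@4 deps=(1,1) exec_start@4 write@7
I4 mul r4: issue@5 deps=(2,0) exec_start@5 write@7

Answer: 3 3 5 7 7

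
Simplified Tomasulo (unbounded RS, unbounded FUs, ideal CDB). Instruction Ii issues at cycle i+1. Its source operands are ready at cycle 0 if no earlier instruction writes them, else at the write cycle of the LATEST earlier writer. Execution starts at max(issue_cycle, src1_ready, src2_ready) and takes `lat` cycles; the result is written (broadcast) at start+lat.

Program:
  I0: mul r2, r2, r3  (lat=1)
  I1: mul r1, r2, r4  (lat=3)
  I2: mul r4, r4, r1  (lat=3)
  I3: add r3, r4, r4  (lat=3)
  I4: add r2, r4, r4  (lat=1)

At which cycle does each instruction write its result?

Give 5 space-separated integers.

I0 mul r2: issue@1 deps=(None,None) exec_start@1 write@2
I1 mul r1: issue@2 deps=(0,None) exec_start@2 write@5
I2 mul r4: issue@3 deps=(None,1) exec_start@5 write@8
I3 add r3: issue@4 deps=(2,2) exec_start@8 write@11
I4 add r2: issue@5 deps=(2,2) exec_start@8 write@9

Answer: 2 5 8 11 9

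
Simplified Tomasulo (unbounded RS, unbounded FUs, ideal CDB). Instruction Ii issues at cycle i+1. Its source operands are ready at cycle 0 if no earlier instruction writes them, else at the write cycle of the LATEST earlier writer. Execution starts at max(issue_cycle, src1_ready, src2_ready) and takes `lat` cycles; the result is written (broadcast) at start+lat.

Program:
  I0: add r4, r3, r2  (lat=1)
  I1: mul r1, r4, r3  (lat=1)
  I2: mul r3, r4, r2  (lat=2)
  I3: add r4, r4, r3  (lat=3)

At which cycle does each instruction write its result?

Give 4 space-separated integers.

I0 add r4: issue@1 deps=(None,None) exec_start@1 write@2
I1 mul r1: issue@2 deps=(0,None) exec_start@2 write@3
I2 mul r3: issue@3 deps=(0,None) exec_start@3 write@5
I3 add r4: issue@4 deps=(0,2) exec_start@5 write@8

Answer: 2 3 5 8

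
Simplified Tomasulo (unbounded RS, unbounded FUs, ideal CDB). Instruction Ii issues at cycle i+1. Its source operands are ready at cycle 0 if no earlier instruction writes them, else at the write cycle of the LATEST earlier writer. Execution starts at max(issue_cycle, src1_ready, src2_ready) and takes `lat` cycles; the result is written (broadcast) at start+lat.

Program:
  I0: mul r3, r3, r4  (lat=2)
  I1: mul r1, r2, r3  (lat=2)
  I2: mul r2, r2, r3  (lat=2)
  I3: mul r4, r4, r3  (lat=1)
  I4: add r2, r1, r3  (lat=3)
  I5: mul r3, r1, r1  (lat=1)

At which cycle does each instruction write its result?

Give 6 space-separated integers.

Answer: 3 5 5 5 8 7

Derivation:
I0 mul r3: issue@1 deps=(None,None) exec_start@1 write@3
I1 mul r1: issue@2 deps=(None,0) exec_start@3 write@5
I2 mul r2: issue@3 deps=(None,0) exec_start@3 write@5
I3 mul r4: issue@4 deps=(None,0) exec_start@4 write@5
I4 add r2: issue@5 deps=(1,0) exec_start@5 write@8
I5 mul r3: issue@6 deps=(1,1) exec_start@6 write@7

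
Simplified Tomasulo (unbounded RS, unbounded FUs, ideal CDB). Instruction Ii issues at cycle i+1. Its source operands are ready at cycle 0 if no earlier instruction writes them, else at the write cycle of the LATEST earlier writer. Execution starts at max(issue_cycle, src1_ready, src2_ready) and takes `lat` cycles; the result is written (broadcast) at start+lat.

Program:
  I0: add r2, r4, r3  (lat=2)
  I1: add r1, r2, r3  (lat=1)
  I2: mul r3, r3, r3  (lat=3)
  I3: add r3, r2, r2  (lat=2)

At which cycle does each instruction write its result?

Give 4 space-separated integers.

Answer: 3 4 6 6

Derivation:
I0 add r2: issue@1 deps=(None,None) exec_start@1 write@3
I1 add r1: issue@2 deps=(0,None) exec_start@3 write@4
I2 mul r3: issue@3 deps=(None,None) exec_start@3 write@6
I3 add r3: issue@4 deps=(0,0) exec_start@4 write@6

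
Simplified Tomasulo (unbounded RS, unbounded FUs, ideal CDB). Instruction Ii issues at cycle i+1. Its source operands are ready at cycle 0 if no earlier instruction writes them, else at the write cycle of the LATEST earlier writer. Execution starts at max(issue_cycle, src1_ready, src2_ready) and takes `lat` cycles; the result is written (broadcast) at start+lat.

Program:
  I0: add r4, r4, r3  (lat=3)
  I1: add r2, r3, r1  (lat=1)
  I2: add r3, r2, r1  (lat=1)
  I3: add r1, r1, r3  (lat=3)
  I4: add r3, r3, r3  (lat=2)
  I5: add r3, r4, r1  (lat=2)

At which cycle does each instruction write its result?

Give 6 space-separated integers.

Answer: 4 3 4 7 7 9

Derivation:
I0 add r4: issue@1 deps=(None,None) exec_start@1 write@4
I1 add r2: issue@2 deps=(None,None) exec_start@2 write@3
I2 add r3: issue@3 deps=(1,None) exec_start@3 write@4
I3 add r1: issue@4 deps=(None,2) exec_start@4 write@7
I4 add r3: issue@5 deps=(2,2) exec_start@5 write@7
I5 add r3: issue@6 deps=(0,3) exec_start@7 write@9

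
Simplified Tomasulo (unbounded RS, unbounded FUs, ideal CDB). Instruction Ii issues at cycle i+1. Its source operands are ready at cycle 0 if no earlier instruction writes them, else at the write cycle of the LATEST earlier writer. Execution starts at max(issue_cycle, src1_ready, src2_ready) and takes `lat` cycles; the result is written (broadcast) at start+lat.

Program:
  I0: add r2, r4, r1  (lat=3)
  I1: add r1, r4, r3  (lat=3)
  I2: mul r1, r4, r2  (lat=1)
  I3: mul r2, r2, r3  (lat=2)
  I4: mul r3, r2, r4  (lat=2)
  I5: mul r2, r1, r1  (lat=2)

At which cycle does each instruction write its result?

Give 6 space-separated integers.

Answer: 4 5 5 6 8 8

Derivation:
I0 add r2: issue@1 deps=(None,None) exec_start@1 write@4
I1 add r1: issue@2 deps=(None,None) exec_start@2 write@5
I2 mul r1: issue@3 deps=(None,0) exec_start@4 write@5
I3 mul r2: issue@4 deps=(0,None) exec_start@4 write@6
I4 mul r3: issue@5 deps=(3,None) exec_start@6 write@8
I5 mul r2: issue@6 deps=(2,2) exec_start@6 write@8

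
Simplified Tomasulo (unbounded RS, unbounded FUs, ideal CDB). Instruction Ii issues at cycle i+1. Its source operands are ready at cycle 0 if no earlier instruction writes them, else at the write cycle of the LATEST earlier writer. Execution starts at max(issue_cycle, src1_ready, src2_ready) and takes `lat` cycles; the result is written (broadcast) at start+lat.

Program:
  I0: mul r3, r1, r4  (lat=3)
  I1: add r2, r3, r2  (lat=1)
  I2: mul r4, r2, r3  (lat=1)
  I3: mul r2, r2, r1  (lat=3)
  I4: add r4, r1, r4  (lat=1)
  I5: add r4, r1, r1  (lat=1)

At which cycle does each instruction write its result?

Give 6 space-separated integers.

Answer: 4 5 6 8 7 7

Derivation:
I0 mul r3: issue@1 deps=(None,None) exec_start@1 write@4
I1 add r2: issue@2 deps=(0,None) exec_start@4 write@5
I2 mul r4: issue@3 deps=(1,0) exec_start@5 write@6
I3 mul r2: issue@4 deps=(1,None) exec_start@5 write@8
I4 add r4: issue@5 deps=(None,2) exec_start@6 write@7
I5 add r4: issue@6 deps=(None,None) exec_start@6 write@7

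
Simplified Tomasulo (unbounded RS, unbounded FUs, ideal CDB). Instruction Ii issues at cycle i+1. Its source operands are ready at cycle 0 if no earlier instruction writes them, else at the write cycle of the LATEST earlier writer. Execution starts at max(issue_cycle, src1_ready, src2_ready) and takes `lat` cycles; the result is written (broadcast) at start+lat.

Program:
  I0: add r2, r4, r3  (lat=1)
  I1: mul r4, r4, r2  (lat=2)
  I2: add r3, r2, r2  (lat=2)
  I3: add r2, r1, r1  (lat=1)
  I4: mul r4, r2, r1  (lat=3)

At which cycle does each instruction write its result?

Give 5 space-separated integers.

Answer: 2 4 5 5 8

Derivation:
I0 add r2: issue@1 deps=(None,None) exec_start@1 write@2
I1 mul r4: issue@2 deps=(None,0) exec_start@2 write@4
I2 add r3: issue@3 deps=(0,0) exec_start@3 write@5
I3 add r2: issue@4 deps=(None,None) exec_start@4 write@5
I4 mul r4: issue@5 deps=(3,None) exec_start@5 write@8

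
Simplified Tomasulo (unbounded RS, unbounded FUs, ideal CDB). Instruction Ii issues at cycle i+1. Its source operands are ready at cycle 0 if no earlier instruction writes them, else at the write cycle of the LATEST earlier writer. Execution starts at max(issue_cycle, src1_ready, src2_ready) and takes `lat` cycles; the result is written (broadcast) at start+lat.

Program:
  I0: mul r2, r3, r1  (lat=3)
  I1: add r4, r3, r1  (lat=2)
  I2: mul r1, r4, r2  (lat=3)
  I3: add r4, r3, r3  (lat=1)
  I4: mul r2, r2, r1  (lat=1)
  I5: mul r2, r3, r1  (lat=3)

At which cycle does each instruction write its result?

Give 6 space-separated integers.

I0 mul r2: issue@1 deps=(None,None) exec_start@1 write@4
I1 add r4: issue@2 deps=(None,None) exec_start@2 write@4
I2 mul r1: issue@3 deps=(1,0) exec_start@4 write@7
I3 add r4: issue@4 deps=(None,None) exec_start@4 write@5
I4 mul r2: issue@5 deps=(0,2) exec_start@7 write@8
I5 mul r2: issue@6 deps=(None,2) exec_start@7 write@10

Answer: 4 4 7 5 8 10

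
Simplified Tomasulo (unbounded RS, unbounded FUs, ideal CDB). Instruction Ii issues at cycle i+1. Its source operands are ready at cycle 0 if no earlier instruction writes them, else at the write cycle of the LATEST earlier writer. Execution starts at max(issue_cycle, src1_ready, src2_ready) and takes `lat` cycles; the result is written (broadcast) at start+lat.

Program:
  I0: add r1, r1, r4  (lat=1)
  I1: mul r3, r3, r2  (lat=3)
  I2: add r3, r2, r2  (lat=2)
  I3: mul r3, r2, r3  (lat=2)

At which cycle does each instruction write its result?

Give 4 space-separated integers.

I0 add r1: issue@1 deps=(None,None) exec_start@1 write@2
I1 mul r3: issue@2 deps=(None,None) exec_start@2 write@5
I2 add r3: issue@3 deps=(None,None) exec_start@3 write@5
I3 mul r3: issue@4 deps=(None,2) exec_start@5 write@7

Answer: 2 5 5 7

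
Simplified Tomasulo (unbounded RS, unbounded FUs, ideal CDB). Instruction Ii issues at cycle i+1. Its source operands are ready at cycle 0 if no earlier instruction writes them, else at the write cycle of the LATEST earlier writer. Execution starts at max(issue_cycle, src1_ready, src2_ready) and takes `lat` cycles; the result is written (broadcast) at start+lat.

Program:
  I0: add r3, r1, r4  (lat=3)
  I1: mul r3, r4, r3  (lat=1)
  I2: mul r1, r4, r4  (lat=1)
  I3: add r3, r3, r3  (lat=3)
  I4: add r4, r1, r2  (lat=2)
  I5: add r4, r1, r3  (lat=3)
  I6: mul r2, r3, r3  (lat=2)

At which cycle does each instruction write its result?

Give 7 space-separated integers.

Answer: 4 5 4 8 7 11 10

Derivation:
I0 add r3: issue@1 deps=(None,None) exec_start@1 write@4
I1 mul r3: issue@2 deps=(None,0) exec_start@4 write@5
I2 mul r1: issue@3 deps=(None,None) exec_start@3 write@4
I3 add r3: issue@4 deps=(1,1) exec_start@5 write@8
I4 add r4: issue@5 deps=(2,None) exec_start@5 write@7
I5 add r4: issue@6 deps=(2,3) exec_start@8 write@11
I6 mul r2: issue@7 deps=(3,3) exec_start@8 write@10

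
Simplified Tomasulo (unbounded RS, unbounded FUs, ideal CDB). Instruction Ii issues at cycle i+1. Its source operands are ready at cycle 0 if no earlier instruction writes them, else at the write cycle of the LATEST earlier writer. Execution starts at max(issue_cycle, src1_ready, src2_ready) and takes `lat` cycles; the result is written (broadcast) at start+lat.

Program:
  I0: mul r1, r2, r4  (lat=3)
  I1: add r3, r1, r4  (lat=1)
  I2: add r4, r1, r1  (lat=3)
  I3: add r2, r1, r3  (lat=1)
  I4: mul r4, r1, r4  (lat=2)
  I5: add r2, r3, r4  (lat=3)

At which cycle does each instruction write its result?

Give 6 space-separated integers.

I0 mul r1: issue@1 deps=(None,None) exec_start@1 write@4
I1 add r3: issue@2 deps=(0,None) exec_start@4 write@5
I2 add r4: issue@3 deps=(0,0) exec_start@4 write@7
I3 add r2: issue@4 deps=(0,1) exec_start@5 write@6
I4 mul r4: issue@5 deps=(0,2) exec_start@7 write@9
I5 add r2: issue@6 deps=(1,4) exec_start@9 write@12

Answer: 4 5 7 6 9 12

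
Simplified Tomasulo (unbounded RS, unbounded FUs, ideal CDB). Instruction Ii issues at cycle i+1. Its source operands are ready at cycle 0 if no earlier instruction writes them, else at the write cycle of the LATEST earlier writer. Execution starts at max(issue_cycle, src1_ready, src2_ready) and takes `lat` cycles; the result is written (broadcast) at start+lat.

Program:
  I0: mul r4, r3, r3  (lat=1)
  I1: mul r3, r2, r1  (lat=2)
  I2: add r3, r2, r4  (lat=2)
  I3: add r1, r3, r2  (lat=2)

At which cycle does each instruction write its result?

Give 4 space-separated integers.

Answer: 2 4 5 7

Derivation:
I0 mul r4: issue@1 deps=(None,None) exec_start@1 write@2
I1 mul r3: issue@2 deps=(None,None) exec_start@2 write@4
I2 add r3: issue@3 deps=(None,0) exec_start@3 write@5
I3 add r1: issue@4 deps=(2,None) exec_start@5 write@7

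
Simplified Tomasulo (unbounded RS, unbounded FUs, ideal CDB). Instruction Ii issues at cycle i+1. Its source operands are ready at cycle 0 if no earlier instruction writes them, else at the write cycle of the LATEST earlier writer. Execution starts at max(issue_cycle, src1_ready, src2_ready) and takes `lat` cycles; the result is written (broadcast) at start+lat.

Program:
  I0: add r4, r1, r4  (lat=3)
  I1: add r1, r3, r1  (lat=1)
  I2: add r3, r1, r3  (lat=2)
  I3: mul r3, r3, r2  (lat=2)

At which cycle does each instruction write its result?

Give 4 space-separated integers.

Answer: 4 3 5 7

Derivation:
I0 add r4: issue@1 deps=(None,None) exec_start@1 write@4
I1 add r1: issue@2 deps=(None,None) exec_start@2 write@3
I2 add r3: issue@3 deps=(1,None) exec_start@3 write@5
I3 mul r3: issue@4 deps=(2,None) exec_start@5 write@7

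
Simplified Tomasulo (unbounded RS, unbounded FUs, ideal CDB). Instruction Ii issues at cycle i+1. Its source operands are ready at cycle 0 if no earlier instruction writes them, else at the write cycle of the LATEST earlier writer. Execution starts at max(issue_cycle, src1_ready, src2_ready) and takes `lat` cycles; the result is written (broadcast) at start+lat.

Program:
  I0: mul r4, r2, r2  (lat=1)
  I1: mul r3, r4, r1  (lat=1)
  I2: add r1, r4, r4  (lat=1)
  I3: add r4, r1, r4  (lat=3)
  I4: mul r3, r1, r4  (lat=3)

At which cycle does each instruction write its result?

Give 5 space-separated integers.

I0 mul r4: issue@1 deps=(None,None) exec_start@1 write@2
I1 mul r3: issue@2 deps=(0,None) exec_start@2 write@3
I2 add r1: issue@3 deps=(0,0) exec_start@3 write@4
I3 add r4: issue@4 deps=(2,0) exec_start@4 write@7
I4 mul r3: issue@5 deps=(2,3) exec_start@7 write@10

Answer: 2 3 4 7 10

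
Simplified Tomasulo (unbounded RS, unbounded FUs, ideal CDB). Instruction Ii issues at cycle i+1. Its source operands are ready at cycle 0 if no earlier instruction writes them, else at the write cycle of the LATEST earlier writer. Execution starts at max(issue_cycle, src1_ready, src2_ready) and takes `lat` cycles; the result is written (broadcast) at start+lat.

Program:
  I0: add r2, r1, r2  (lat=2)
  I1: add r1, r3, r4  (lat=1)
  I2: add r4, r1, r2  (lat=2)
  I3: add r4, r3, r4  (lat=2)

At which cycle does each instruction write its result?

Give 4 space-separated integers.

Answer: 3 3 5 7

Derivation:
I0 add r2: issue@1 deps=(None,None) exec_start@1 write@3
I1 add r1: issue@2 deps=(None,None) exec_start@2 write@3
I2 add r4: issue@3 deps=(1,0) exec_start@3 write@5
I3 add r4: issue@4 deps=(None,2) exec_start@5 write@7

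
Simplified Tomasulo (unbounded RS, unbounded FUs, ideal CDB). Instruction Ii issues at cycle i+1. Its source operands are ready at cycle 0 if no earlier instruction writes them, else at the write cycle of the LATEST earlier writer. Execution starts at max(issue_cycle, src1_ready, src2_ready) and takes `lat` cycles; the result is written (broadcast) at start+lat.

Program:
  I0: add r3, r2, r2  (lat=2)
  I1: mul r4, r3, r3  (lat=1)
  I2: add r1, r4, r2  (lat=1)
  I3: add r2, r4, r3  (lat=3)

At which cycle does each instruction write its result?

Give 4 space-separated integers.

Answer: 3 4 5 7

Derivation:
I0 add r3: issue@1 deps=(None,None) exec_start@1 write@3
I1 mul r4: issue@2 deps=(0,0) exec_start@3 write@4
I2 add r1: issue@3 deps=(1,None) exec_start@4 write@5
I3 add r2: issue@4 deps=(1,0) exec_start@4 write@7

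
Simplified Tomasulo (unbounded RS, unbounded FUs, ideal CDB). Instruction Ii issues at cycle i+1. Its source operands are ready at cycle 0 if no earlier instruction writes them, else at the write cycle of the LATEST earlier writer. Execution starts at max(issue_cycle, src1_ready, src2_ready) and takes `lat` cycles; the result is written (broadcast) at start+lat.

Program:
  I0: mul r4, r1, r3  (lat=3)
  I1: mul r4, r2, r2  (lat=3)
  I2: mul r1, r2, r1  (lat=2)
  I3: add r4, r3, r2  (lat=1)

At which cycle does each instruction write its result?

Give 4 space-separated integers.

Answer: 4 5 5 5

Derivation:
I0 mul r4: issue@1 deps=(None,None) exec_start@1 write@4
I1 mul r4: issue@2 deps=(None,None) exec_start@2 write@5
I2 mul r1: issue@3 deps=(None,None) exec_start@3 write@5
I3 add r4: issue@4 deps=(None,None) exec_start@4 write@5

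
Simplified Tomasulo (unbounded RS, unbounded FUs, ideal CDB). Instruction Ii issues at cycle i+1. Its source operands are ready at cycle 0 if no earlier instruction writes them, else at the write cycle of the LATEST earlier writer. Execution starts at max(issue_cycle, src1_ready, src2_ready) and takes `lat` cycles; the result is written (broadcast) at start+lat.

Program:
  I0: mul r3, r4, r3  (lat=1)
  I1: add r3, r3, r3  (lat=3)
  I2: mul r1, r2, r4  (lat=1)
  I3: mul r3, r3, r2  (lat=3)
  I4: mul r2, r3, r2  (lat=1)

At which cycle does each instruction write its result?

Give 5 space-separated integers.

Answer: 2 5 4 8 9

Derivation:
I0 mul r3: issue@1 deps=(None,None) exec_start@1 write@2
I1 add r3: issue@2 deps=(0,0) exec_start@2 write@5
I2 mul r1: issue@3 deps=(None,None) exec_start@3 write@4
I3 mul r3: issue@4 deps=(1,None) exec_start@5 write@8
I4 mul r2: issue@5 deps=(3,None) exec_start@8 write@9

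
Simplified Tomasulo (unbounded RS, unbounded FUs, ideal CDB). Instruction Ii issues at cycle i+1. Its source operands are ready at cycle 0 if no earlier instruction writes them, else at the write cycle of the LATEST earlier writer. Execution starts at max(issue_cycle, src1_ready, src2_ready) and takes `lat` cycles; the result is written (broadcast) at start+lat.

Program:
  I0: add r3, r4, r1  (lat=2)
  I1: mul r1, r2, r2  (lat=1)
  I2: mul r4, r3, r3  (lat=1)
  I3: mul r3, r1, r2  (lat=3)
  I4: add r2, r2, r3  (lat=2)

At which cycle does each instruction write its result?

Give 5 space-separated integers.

Answer: 3 3 4 7 9

Derivation:
I0 add r3: issue@1 deps=(None,None) exec_start@1 write@3
I1 mul r1: issue@2 deps=(None,None) exec_start@2 write@3
I2 mul r4: issue@3 deps=(0,0) exec_start@3 write@4
I3 mul r3: issue@4 deps=(1,None) exec_start@4 write@7
I4 add r2: issue@5 deps=(None,3) exec_start@7 write@9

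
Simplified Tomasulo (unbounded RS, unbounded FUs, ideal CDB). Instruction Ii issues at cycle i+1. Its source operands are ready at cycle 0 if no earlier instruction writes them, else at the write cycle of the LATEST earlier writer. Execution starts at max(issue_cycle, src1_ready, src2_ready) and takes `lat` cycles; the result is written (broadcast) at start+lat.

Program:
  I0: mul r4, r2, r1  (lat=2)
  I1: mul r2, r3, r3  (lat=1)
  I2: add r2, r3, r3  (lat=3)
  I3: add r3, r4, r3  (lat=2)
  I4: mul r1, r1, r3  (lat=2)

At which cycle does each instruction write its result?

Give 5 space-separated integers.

I0 mul r4: issue@1 deps=(None,None) exec_start@1 write@3
I1 mul r2: issue@2 deps=(None,None) exec_start@2 write@3
I2 add r2: issue@3 deps=(None,None) exec_start@3 write@6
I3 add r3: issue@4 deps=(0,None) exec_start@4 write@6
I4 mul r1: issue@5 deps=(None,3) exec_start@6 write@8

Answer: 3 3 6 6 8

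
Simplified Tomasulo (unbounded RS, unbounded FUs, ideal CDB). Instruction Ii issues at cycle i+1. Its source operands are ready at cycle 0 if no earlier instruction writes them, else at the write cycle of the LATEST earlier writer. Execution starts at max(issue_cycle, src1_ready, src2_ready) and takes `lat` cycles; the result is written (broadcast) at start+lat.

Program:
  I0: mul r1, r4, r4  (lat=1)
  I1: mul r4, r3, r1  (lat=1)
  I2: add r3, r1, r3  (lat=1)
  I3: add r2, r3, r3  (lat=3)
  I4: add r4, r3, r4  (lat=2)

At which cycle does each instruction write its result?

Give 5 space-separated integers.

Answer: 2 3 4 7 7

Derivation:
I0 mul r1: issue@1 deps=(None,None) exec_start@1 write@2
I1 mul r4: issue@2 deps=(None,0) exec_start@2 write@3
I2 add r3: issue@3 deps=(0,None) exec_start@3 write@4
I3 add r2: issue@4 deps=(2,2) exec_start@4 write@7
I4 add r4: issue@5 deps=(2,1) exec_start@5 write@7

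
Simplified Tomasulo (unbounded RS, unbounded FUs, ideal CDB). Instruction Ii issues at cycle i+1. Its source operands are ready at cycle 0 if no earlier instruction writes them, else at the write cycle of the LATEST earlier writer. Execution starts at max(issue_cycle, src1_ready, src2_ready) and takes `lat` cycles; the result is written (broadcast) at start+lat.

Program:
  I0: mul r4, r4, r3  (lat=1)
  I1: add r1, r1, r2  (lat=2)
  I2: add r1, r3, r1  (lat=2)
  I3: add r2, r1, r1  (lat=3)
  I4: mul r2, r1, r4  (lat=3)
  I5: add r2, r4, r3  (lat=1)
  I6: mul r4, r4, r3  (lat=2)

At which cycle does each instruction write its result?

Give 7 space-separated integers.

Answer: 2 4 6 9 9 7 9

Derivation:
I0 mul r4: issue@1 deps=(None,None) exec_start@1 write@2
I1 add r1: issue@2 deps=(None,None) exec_start@2 write@4
I2 add r1: issue@3 deps=(None,1) exec_start@4 write@6
I3 add r2: issue@4 deps=(2,2) exec_start@6 write@9
I4 mul r2: issue@5 deps=(2,0) exec_start@6 write@9
I5 add r2: issue@6 deps=(0,None) exec_start@6 write@7
I6 mul r4: issue@7 deps=(0,None) exec_start@7 write@9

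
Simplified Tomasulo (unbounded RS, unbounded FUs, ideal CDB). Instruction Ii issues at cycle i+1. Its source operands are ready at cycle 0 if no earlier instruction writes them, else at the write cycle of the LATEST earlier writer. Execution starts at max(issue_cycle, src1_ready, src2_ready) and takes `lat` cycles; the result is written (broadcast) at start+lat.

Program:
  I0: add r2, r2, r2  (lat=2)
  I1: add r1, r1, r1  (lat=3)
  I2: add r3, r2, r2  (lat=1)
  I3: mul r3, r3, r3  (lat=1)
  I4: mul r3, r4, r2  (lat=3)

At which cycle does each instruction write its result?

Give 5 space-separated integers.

Answer: 3 5 4 5 8

Derivation:
I0 add r2: issue@1 deps=(None,None) exec_start@1 write@3
I1 add r1: issue@2 deps=(None,None) exec_start@2 write@5
I2 add r3: issue@3 deps=(0,0) exec_start@3 write@4
I3 mul r3: issue@4 deps=(2,2) exec_start@4 write@5
I4 mul r3: issue@5 deps=(None,0) exec_start@5 write@8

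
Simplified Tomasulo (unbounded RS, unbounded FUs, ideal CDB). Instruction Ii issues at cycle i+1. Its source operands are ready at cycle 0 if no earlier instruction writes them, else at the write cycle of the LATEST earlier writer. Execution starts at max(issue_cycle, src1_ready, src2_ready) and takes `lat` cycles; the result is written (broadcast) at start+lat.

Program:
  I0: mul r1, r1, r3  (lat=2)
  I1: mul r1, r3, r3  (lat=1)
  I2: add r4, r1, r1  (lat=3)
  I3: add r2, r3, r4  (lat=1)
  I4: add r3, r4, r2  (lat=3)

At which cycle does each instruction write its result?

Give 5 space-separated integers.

Answer: 3 3 6 7 10

Derivation:
I0 mul r1: issue@1 deps=(None,None) exec_start@1 write@3
I1 mul r1: issue@2 deps=(None,None) exec_start@2 write@3
I2 add r4: issue@3 deps=(1,1) exec_start@3 write@6
I3 add r2: issue@4 deps=(None,2) exec_start@6 write@7
I4 add r3: issue@5 deps=(2,3) exec_start@7 write@10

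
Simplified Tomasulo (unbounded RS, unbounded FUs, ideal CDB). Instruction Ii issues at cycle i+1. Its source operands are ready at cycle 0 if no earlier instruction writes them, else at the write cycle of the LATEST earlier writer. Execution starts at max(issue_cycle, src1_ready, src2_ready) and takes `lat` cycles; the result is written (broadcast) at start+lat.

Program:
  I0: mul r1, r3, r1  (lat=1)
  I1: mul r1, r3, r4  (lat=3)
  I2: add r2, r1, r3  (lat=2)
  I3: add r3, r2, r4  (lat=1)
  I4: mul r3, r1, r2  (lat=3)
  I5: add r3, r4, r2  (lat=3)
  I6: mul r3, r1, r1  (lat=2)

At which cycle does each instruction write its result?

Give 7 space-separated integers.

Answer: 2 5 7 8 10 10 9

Derivation:
I0 mul r1: issue@1 deps=(None,None) exec_start@1 write@2
I1 mul r1: issue@2 deps=(None,None) exec_start@2 write@5
I2 add r2: issue@3 deps=(1,None) exec_start@5 write@7
I3 add r3: issue@4 deps=(2,None) exec_start@7 write@8
I4 mul r3: issue@5 deps=(1,2) exec_start@7 write@10
I5 add r3: issue@6 deps=(None,2) exec_start@7 write@10
I6 mul r3: issue@7 deps=(1,1) exec_start@7 write@9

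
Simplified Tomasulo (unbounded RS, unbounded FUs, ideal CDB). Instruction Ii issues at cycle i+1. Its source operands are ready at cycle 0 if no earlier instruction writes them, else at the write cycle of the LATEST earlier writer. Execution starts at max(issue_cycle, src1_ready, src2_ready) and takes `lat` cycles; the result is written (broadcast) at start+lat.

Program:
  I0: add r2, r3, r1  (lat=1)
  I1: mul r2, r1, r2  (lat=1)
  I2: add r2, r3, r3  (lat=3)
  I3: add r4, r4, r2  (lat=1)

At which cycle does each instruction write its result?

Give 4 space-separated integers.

I0 add r2: issue@1 deps=(None,None) exec_start@1 write@2
I1 mul r2: issue@2 deps=(None,0) exec_start@2 write@3
I2 add r2: issue@3 deps=(None,None) exec_start@3 write@6
I3 add r4: issue@4 deps=(None,2) exec_start@6 write@7

Answer: 2 3 6 7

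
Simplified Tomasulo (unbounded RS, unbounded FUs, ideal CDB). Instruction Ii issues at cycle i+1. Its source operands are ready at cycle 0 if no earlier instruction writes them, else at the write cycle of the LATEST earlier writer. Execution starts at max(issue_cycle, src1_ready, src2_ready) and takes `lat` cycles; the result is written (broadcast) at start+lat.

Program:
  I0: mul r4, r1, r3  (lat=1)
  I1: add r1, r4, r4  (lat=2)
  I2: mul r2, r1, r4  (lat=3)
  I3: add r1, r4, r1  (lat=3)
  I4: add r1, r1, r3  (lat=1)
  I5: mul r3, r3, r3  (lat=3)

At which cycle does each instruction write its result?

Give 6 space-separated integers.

Answer: 2 4 7 7 8 9

Derivation:
I0 mul r4: issue@1 deps=(None,None) exec_start@1 write@2
I1 add r1: issue@2 deps=(0,0) exec_start@2 write@4
I2 mul r2: issue@3 deps=(1,0) exec_start@4 write@7
I3 add r1: issue@4 deps=(0,1) exec_start@4 write@7
I4 add r1: issue@5 deps=(3,None) exec_start@7 write@8
I5 mul r3: issue@6 deps=(None,None) exec_start@6 write@9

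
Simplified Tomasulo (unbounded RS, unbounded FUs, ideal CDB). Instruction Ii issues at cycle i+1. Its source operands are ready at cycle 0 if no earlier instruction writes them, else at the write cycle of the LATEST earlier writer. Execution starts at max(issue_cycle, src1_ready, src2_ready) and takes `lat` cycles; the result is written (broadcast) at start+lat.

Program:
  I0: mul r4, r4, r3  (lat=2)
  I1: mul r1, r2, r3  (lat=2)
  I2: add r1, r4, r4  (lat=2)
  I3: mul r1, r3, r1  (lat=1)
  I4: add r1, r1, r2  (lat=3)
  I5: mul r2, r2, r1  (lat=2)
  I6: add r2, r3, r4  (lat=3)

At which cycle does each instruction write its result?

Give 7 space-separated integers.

I0 mul r4: issue@1 deps=(None,None) exec_start@1 write@3
I1 mul r1: issue@2 deps=(None,None) exec_start@2 write@4
I2 add r1: issue@3 deps=(0,0) exec_start@3 write@5
I3 mul r1: issue@4 deps=(None,2) exec_start@5 write@6
I4 add r1: issue@5 deps=(3,None) exec_start@6 write@9
I5 mul r2: issue@6 deps=(None,4) exec_start@9 write@11
I6 add r2: issue@7 deps=(None,0) exec_start@7 write@10

Answer: 3 4 5 6 9 11 10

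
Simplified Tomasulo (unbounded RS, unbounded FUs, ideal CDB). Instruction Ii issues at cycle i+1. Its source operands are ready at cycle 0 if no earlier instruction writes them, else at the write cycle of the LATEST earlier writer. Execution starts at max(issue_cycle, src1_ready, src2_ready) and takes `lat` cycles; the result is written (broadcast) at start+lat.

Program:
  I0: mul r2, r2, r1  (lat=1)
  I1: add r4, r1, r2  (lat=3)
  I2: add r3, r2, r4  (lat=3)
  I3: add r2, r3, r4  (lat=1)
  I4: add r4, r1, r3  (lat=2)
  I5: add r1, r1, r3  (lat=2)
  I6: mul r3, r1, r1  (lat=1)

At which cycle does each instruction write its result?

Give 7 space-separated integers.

I0 mul r2: issue@1 deps=(None,None) exec_start@1 write@2
I1 add r4: issue@2 deps=(None,0) exec_start@2 write@5
I2 add r3: issue@3 deps=(0,1) exec_start@5 write@8
I3 add r2: issue@4 deps=(2,1) exec_start@8 write@9
I4 add r4: issue@5 deps=(None,2) exec_start@8 write@10
I5 add r1: issue@6 deps=(None,2) exec_start@8 write@10
I6 mul r3: issue@7 deps=(5,5) exec_start@10 write@11

Answer: 2 5 8 9 10 10 11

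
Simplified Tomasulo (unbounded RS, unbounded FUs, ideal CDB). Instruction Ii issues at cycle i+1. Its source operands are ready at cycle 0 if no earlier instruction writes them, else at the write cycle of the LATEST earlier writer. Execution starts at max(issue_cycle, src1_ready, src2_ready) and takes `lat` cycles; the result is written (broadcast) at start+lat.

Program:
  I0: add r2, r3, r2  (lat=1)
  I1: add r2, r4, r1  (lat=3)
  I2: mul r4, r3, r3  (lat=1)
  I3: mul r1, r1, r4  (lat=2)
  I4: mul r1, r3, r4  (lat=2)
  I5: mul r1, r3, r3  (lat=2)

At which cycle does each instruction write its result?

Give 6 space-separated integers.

Answer: 2 5 4 6 7 8

Derivation:
I0 add r2: issue@1 deps=(None,None) exec_start@1 write@2
I1 add r2: issue@2 deps=(None,None) exec_start@2 write@5
I2 mul r4: issue@3 deps=(None,None) exec_start@3 write@4
I3 mul r1: issue@4 deps=(None,2) exec_start@4 write@6
I4 mul r1: issue@5 deps=(None,2) exec_start@5 write@7
I5 mul r1: issue@6 deps=(None,None) exec_start@6 write@8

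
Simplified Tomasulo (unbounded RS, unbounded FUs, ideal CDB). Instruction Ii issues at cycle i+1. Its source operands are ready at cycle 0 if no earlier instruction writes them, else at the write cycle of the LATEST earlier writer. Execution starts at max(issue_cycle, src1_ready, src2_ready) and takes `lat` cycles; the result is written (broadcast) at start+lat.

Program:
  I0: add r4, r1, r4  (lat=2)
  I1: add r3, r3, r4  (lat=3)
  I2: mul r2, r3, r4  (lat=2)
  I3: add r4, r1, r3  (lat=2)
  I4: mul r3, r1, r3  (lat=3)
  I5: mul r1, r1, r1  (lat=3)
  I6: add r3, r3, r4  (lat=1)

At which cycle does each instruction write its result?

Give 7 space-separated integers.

I0 add r4: issue@1 deps=(None,None) exec_start@1 write@3
I1 add r3: issue@2 deps=(None,0) exec_start@3 write@6
I2 mul r2: issue@3 deps=(1,0) exec_start@6 write@8
I3 add r4: issue@4 deps=(None,1) exec_start@6 write@8
I4 mul r3: issue@5 deps=(None,1) exec_start@6 write@9
I5 mul r1: issue@6 deps=(None,None) exec_start@6 write@9
I6 add r3: issue@7 deps=(4,3) exec_start@9 write@10

Answer: 3 6 8 8 9 9 10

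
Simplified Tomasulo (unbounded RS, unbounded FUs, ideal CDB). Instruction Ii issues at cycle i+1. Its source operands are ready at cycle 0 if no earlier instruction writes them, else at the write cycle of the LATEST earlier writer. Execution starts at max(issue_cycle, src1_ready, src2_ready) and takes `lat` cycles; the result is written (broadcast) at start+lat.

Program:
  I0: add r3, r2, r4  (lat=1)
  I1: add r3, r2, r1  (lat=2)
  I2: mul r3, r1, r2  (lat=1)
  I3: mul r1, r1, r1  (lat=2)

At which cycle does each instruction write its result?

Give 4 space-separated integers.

I0 add r3: issue@1 deps=(None,None) exec_start@1 write@2
I1 add r3: issue@2 deps=(None,None) exec_start@2 write@4
I2 mul r3: issue@3 deps=(None,None) exec_start@3 write@4
I3 mul r1: issue@4 deps=(None,None) exec_start@4 write@6

Answer: 2 4 4 6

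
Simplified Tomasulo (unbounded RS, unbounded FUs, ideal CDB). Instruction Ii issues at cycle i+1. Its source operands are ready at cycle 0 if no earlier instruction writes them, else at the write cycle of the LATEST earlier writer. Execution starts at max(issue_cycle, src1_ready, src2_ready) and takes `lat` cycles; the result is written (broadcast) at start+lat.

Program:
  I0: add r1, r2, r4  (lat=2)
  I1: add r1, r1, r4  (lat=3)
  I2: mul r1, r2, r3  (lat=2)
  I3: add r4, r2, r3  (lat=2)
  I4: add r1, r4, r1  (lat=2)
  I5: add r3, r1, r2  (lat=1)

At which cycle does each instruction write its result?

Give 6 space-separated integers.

I0 add r1: issue@1 deps=(None,None) exec_start@1 write@3
I1 add r1: issue@2 deps=(0,None) exec_start@3 write@6
I2 mul r1: issue@3 deps=(None,None) exec_start@3 write@5
I3 add r4: issue@4 deps=(None,None) exec_start@4 write@6
I4 add r1: issue@5 deps=(3,2) exec_start@6 write@8
I5 add r3: issue@6 deps=(4,None) exec_start@8 write@9

Answer: 3 6 5 6 8 9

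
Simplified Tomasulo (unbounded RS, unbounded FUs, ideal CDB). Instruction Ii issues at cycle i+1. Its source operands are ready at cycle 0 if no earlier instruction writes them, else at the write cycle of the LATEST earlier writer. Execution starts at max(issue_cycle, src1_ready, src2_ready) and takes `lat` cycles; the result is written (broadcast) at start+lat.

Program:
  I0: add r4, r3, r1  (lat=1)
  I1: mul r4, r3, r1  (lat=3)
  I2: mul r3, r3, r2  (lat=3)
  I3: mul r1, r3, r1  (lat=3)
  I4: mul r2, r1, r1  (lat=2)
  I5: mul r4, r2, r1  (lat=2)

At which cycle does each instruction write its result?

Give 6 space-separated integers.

Answer: 2 5 6 9 11 13

Derivation:
I0 add r4: issue@1 deps=(None,None) exec_start@1 write@2
I1 mul r4: issue@2 deps=(None,None) exec_start@2 write@5
I2 mul r3: issue@3 deps=(None,None) exec_start@3 write@6
I3 mul r1: issue@4 deps=(2,None) exec_start@6 write@9
I4 mul r2: issue@5 deps=(3,3) exec_start@9 write@11
I5 mul r4: issue@6 deps=(4,3) exec_start@11 write@13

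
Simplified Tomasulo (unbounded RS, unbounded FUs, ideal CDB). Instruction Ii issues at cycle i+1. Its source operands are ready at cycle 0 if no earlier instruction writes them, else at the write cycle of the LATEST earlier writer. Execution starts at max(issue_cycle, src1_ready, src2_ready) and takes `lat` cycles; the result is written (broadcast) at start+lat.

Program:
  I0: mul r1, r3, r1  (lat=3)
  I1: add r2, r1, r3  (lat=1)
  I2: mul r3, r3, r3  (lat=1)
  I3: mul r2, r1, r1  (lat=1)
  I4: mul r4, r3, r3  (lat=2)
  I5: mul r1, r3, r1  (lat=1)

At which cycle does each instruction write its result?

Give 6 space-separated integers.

I0 mul r1: issue@1 deps=(None,None) exec_start@1 write@4
I1 add r2: issue@2 deps=(0,None) exec_start@4 write@5
I2 mul r3: issue@3 deps=(None,None) exec_start@3 write@4
I3 mul r2: issue@4 deps=(0,0) exec_start@4 write@5
I4 mul r4: issue@5 deps=(2,2) exec_start@5 write@7
I5 mul r1: issue@6 deps=(2,0) exec_start@6 write@7

Answer: 4 5 4 5 7 7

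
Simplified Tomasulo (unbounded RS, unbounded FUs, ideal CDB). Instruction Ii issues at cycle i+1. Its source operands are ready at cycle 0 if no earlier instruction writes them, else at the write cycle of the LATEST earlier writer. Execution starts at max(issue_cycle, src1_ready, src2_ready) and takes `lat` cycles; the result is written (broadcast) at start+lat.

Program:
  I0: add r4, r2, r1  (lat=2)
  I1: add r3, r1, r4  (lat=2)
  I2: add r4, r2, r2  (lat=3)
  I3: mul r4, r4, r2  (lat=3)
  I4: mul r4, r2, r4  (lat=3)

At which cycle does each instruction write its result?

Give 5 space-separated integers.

I0 add r4: issue@1 deps=(None,None) exec_start@1 write@3
I1 add r3: issue@2 deps=(None,0) exec_start@3 write@5
I2 add r4: issue@3 deps=(None,None) exec_start@3 write@6
I3 mul r4: issue@4 deps=(2,None) exec_start@6 write@9
I4 mul r4: issue@5 deps=(None,3) exec_start@9 write@12

Answer: 3 5 6 9 12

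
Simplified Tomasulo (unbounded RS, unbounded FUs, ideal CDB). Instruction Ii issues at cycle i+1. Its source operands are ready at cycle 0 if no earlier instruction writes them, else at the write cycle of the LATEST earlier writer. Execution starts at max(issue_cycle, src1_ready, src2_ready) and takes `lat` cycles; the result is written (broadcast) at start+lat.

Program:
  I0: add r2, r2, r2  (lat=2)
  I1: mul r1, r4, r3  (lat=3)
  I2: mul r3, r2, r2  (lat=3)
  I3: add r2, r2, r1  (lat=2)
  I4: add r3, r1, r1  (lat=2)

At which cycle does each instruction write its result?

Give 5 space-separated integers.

I0 add r2: issue@1 deps=(None,None) exec_start@1 write@3
I1 mul r1: issue@2 deps=(None,None) exec_start@2 write@5
I2 mul r3: issue@3 deps=(0,0) exec_start@3 write@6
I3 add r2: issue@4 deps=(0,1) exec_start@5 write@7
I4 add r3: issue@5 deps=(1,1) exec_start@5 write@7

Answer: 3 5 6 7 7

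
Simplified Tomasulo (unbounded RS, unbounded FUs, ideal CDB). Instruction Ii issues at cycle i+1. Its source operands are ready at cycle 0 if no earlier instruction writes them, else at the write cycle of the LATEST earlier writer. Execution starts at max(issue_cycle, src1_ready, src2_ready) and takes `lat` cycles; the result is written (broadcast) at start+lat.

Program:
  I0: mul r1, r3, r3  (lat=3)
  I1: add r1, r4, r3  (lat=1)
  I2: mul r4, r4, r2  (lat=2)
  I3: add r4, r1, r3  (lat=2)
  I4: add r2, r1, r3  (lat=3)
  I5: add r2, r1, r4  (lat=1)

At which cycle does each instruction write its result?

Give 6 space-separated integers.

I0 mul r1: issue@1 deps=(None,None) exec_start@1 write@4
I1 add r1: issue@2 deps=(None,None) exec_start@2 write@3
I2 mul r4: issue@3 deps=(None,None) exec_start@3 write@5
I3 add r4: issue@4 deps=(1,None) exec_start@4 write@6
I4 add r2: issue@5 deps=(1,None) exec_start@5 write@8
I5 add r2: issue@6 deps=(1,3) exec_start@6 write@7

Answer: 4 3 5 6 8 7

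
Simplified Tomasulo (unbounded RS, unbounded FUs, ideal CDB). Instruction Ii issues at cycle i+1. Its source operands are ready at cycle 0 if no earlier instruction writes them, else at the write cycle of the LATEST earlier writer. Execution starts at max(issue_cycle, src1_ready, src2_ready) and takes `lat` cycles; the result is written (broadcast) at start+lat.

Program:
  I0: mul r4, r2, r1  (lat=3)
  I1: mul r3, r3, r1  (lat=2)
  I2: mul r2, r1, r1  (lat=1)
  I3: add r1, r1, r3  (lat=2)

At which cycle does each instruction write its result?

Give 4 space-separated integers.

Answer: 4 4 4 6

Derivation:
I0 mul r4: issue@1 deps=(None,None) exec_start@1 write@4
I1 mul r3: issue@2 deps=(None,None) exec_start@2 write@4
I2 mul r2: issue@3 deps=(None,None) exec_start@3 write@4
I3 add r1: issue@4 deps=(None,1) exec_start@4 write@6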